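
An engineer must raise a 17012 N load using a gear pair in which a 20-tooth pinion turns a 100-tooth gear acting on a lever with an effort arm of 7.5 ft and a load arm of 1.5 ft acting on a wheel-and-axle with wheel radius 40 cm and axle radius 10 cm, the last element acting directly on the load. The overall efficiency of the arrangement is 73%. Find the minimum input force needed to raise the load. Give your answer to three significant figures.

233 N

Gear pair MA = 100/20 = 5.
Lever MA = effort arm / load arm = 7.5/1.5 = 5.
Wheel-and-axle MA = R/r = 40/10 = 4.
Combined ideal MA = 5 × 5 × 4 = 100.
Actual MA = 100 × 0.73 = 73.
Effort = load / actual MA = 17012 / 73 = 233.04 N.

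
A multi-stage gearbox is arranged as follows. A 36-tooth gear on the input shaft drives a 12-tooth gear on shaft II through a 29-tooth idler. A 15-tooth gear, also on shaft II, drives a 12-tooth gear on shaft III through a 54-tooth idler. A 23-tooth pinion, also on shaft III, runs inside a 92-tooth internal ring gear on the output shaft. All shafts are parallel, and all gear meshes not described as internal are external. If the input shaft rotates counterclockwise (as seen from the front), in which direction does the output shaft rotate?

counterclockwise

the input shaft → shaft II: driver → idler → driven is 2 external meshes, 2 reversals → CCW.
shaft II → shaft III: driver → idler → driven is 2 external meshes, 2 reversals → CCW.
shaft III → the output shaft: internal mesh, same direction → CCW.
4 reversals in total — an even number — so the output shaft turns the same way as the input shaft.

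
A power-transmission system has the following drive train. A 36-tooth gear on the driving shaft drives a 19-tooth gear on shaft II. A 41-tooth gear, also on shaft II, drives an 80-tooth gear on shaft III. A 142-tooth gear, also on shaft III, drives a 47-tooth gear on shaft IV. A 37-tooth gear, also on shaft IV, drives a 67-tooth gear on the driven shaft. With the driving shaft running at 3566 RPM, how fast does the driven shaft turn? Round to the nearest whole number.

5778 RPM

Gear mesh: ratio = 19/36 = 0.52778, so shaft II turns at 3566 / 0.52778 = 6756.6 RPM.
Gear mesh: ratio = 80/41 = 1.9512, so shaft III turns at 6756.6 / 1.9512 = 3462.8 RPM.
Gear mesh: ratio = 47/142 = 0.33099, so shaft IV turns at 3462.8 / 0.33099 = 10462 RPM.
Gear mesh: ratio = 67/37 = 1.8108, so the driven shaft turns at 10462 / 1.8108 = 5777.5 RPM.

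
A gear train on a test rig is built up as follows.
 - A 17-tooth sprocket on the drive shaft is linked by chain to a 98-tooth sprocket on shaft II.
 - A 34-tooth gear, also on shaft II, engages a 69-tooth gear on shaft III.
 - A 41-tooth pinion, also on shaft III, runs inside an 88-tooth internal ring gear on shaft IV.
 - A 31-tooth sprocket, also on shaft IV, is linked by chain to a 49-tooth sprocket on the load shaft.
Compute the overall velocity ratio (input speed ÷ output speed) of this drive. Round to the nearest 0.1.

39.7

Each stage contributes driven/driver: chain 98/17 = 5.7647, gear mesh 69/34 = 2.0294, internal gear 88/41 = 2.1463, chain 49/31 = 1.5806.
Overall: 5.7647 × 2.0294 × 2.1463 × 1.5806 = 39.69.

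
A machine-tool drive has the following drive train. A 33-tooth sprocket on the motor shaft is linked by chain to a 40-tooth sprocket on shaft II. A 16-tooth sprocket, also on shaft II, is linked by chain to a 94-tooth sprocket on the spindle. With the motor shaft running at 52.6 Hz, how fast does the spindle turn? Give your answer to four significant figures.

7.386 Hz

the motor shaft → shaft II (chain, 40/33): 52.6 ÷ 1.2121 = 43.395 Hz
shaft II → the spindle (chain, 94/16): 43.395 ÷ 5.875 = 7.3864 Hz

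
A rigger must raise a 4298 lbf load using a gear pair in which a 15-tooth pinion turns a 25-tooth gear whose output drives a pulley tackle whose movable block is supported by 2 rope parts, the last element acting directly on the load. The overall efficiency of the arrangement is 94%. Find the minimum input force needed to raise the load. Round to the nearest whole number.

Gear pair MA = 25/15 = 1.6667.
Block-and-tackle MA = number of supporting rope parts = 2.
Combined ideal MA = 1.6667 × 2 = 3.3333.
Actual MA = 3.3333 × 0.94 = 3.1333.
Effort = load / actual MA = 4298 / 3.1333 = 1371.7 lbf.

1372 lbf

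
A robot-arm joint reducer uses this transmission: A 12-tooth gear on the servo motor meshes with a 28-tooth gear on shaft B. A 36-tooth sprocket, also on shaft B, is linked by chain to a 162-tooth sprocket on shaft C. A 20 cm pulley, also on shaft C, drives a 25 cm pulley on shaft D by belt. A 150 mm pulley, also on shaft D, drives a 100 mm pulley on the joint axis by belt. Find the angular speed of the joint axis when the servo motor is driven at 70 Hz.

Gear mesh: ratio = 28/12 = 2.3333, so shaft B turns at 70 / 2.3333 = 30 Hz.
Chain: ratio = 162/36 = 4.5, so shaft C turns at 30 / 4.5 = 6.6667 Hz.
Belt: ratio = 25/20 = 1.25, so shaft D turns at 6.6667 / 1.25 = 5.3333 Hz.
Belt: ratio = 100/150 = 0.66667, so the joint axis turns at 5.3333 / 0.66667 = 8 Hz.

8 Hz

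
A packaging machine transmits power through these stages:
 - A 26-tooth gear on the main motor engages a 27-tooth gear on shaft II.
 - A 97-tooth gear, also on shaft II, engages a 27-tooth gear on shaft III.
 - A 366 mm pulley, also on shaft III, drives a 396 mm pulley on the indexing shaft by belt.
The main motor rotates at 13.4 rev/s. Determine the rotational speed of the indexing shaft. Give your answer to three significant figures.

42.8 rev/s

Gear mesh: ratio = 27/26 = 1.0385, so shaft II turns at 13.4 / 1.0385 = 12.904 rev/s.
Gear mesh: ratio = 27/97 = 0.27835, so shaft III turns at 12.904 / 0.27835 = 46.358 rev/s.
Belt: ratio = 396/366 = 1.082, so the indexing shaft turns at 46.358 / 1.082 = 42.846 rev/s.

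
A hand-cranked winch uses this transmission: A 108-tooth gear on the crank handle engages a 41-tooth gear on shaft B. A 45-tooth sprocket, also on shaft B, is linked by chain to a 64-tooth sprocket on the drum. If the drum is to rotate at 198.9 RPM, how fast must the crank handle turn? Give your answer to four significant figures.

Overall ratio R = 0.37963 × 1.4222 = 0.53992.
Required input speed = output speed × R = 198.9 × 0.53992 = 107.39 RPM.

107.4 RPM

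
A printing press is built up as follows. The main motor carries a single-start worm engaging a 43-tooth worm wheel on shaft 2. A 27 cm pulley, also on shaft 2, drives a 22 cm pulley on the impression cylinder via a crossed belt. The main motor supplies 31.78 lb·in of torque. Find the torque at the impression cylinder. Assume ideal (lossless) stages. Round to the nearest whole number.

After the worm (43/1): 31.78 × 43 = 1366.5 lb·in
After the belt (22/27): 1366.5 × 0.81481 = 1113.5 lb·in

1113 lb·in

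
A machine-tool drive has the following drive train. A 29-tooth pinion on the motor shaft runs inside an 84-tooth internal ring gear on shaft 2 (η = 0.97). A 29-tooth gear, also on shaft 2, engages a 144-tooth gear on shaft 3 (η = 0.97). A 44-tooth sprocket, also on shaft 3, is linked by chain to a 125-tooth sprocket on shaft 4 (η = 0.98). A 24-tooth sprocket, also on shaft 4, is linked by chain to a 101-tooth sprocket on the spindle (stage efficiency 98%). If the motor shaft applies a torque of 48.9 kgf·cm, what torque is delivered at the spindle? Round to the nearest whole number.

internal gear 84/29 = 2.8966 → τ = 48.9·2.8966·0.97 = 137.39 kgf·cm
gear mesh 144/29 = 4.9655 → τ = 137.39·4.9655·0.97 = 661.76 kgf·cm
chain 125/44 = 2.8409 → τ = 661.76·2.8409·0.98 = 1842.4 kgf·cm
chain 101/24 = 4.2083 → τ = 1842.4·4.2083·0.98 = 7598.3 kgf·cm

7598 kgf·cm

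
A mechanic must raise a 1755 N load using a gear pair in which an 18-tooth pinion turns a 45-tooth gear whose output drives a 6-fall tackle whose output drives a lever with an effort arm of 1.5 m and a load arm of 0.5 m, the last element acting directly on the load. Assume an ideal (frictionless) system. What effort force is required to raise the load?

39 N

Gear pair MA = 45/18 = 2.5.
Block-and-tackle MA = number of supporting rope parts = 6.
Lever MA = effort arm / load arm = 1.5/0.5 = 3.
Combined ideal MA = 2.5 × 6 × 3 = 45.
Effort = load / MA = 1755 / 45 = 39 N.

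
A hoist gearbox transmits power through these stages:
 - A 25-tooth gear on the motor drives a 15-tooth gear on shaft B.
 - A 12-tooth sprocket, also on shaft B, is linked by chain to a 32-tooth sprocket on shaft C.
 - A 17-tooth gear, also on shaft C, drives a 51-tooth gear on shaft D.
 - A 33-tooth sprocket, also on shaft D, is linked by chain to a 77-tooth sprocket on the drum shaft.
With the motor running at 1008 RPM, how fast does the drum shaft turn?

90 RPM

Gear mesh: ratio = 15/25 = 0.6, so shaft B turns at 1008 / 0.6 = 1680 RPM.
Chain: ratio = 32/12 = 2.6667, so shaft C turns at 1680 / 2.6667 = 630 RPM.
Gear mesh: ratio = 51/17 = 3, so shaft D turns at 630 / 3 = 210 RPM.
Chain: ratio = 77/33 = 2.3333, so the drum shaft turns at 210 / 2.3333 = 90 RPM.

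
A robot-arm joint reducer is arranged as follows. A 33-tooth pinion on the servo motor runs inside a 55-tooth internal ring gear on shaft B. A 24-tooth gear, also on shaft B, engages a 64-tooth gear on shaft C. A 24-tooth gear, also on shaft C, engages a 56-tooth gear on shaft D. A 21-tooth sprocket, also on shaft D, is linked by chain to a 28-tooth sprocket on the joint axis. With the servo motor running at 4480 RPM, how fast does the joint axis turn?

Internal gear: ratio = 55/33 = 1.6667, so shaft B turns at 4480 / 1.6667 = 2688 RPM.
Gear mesh: ratio = 64/24 = 2.6667, so shaft C turns at 2688 / 2.6667 = 1008 RPM.
Gear mesh: ratio = 56/24 = 2.3333, so shaft D turns at 1008 / 2.3333 = 432 RPM.
Chain: ratio = 28/21 = 1.3333, so the joint axis turns at 432 / 1.3333 = 324 RPM.

324 RPM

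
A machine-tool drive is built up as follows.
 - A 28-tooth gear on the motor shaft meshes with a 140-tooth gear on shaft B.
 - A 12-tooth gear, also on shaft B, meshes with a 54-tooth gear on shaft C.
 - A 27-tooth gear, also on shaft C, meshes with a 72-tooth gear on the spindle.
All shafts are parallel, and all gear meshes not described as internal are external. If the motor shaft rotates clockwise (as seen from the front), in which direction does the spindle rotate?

the motor shaft → shaft B: external mesh, 1 reversal → CCW.
shaft B → shaft C: external mesh, 1 reversal → CW.
shaft C → the spindle: external mesh, 1 reversal → CCW.
3 reversals in total — an odd number — so the spindle turns opposite to the motor shaft.

counterclockwise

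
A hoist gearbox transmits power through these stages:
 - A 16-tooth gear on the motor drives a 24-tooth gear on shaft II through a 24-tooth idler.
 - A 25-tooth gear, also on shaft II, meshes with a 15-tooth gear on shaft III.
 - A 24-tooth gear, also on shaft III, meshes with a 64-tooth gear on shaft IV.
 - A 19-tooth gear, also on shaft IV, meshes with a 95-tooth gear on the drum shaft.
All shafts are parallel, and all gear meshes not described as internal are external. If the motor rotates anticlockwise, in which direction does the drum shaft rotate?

clockwise

the motor → shaft II: driver → idler → driven is 2 external meshes, 2 reversals → CCW.
shaft II → shaft III: external mesh, 1 reversal → CW.
shaft III → shaft IV: external mesh, 1 reversal → CCW.
shaft IV → the drum shaft: external mesh, 1 reversal → CW.
5 reversals in total — an odd number — so the drum shaft turns opposite to the motor.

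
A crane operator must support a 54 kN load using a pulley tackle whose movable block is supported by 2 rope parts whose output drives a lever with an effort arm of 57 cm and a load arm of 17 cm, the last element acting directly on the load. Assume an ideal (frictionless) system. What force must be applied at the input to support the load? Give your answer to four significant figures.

Block-and-tackle MA = number of supporting rope parts = 2.
Lever MA = effort arm / load arm = 57/17 = 3.3529.
Combined ideal MA = 2 × 3.3529 = 6.7059.
Effort = load / MA = 54 / 6.7059 = 8.0526 kN.

8.053 kN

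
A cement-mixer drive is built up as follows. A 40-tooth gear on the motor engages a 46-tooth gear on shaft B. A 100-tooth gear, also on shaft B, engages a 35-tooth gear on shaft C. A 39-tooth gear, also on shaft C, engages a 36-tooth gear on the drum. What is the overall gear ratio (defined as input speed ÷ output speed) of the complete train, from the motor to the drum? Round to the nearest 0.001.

Each stage contributes driven/driver: gear mesh 46/40 = 1.15, gear mesh 35/100 = 0.35, gear mesh 36/39 = 0.92308.
Overall: 1.15 × 0.35 × 0.92308 = 0.37154.

0.372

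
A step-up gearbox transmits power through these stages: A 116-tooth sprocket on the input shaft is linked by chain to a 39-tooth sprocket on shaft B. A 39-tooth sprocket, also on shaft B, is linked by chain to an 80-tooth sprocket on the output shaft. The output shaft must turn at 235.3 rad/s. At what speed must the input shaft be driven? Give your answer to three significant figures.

162 rad/s

Overall ratio R = 0.33621 × 2.0513 = 0.68966.
Required input speed = output speed × R = 235.3 × 0.68966 = 162.28 rad/s.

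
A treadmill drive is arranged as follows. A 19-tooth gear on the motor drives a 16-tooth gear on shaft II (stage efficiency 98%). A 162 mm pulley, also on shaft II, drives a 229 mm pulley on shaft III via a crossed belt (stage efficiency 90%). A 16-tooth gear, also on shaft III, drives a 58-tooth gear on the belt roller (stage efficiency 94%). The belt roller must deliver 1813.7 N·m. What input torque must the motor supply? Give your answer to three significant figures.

507 N·m

Overall ratio R = 0.84211 × 1.4136 × 3.625 = 4.3151; overall efficiency η = 0.98 × 0.90 × 0.94 = 0.8291.
Input torque = output torque / (R × η) = 1813.7 / (4.3151 × 0.8291) = 506.96 N·m.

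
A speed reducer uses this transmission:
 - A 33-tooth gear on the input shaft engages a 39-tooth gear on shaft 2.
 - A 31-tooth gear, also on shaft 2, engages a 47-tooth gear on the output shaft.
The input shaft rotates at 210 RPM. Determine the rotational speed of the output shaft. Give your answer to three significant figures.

117 RPM

Gear mesh: ratio = 39/33 = 1.1818, so shaft 2 turns at 210 / 1.1818 = 177.69 RPM.
Gear mesh: ratio = 47/31 = 1.5161, so the output shaft turns at 177.69 / 1.5161 = 117.2 RPM.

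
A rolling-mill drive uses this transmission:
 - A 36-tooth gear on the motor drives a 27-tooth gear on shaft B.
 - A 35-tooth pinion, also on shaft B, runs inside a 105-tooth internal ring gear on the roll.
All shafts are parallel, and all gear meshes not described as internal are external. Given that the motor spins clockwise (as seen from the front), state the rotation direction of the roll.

counterclockwise

the motor → shaft B: external mesh, 1 reversal → CCW.
shaft B → the roll: internal mesh, same direction → CCW.
1 reversal in total — an odd number — so the roll turns opposite to the motor.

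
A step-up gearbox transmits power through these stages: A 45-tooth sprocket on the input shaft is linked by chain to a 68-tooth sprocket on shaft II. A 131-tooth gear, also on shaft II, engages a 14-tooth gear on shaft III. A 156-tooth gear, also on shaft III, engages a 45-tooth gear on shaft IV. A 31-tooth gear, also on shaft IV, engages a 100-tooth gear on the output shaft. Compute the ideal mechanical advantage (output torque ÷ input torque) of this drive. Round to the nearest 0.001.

0.150

Each stage contributes driven/driver: chain 68/45 = 1.5111, gear mesh 14/131 = 0.10687, gear mesh 45/156 = 0.28846, gear mesh 100/31 = 3.2258.
Overall: 1.5111 × 0.10687 × 0.28846 × 3.2258 = 0.15027.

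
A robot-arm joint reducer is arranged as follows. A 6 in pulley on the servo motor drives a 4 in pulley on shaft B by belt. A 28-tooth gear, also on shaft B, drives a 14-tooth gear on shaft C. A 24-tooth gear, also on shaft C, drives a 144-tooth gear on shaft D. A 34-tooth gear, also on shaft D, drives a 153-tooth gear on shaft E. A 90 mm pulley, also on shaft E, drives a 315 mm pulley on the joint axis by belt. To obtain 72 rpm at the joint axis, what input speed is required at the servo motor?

2268 rpm

Overall ratio R = 0.66667 × 0.5 × 6 × 4.5 × 3.5 = 31.5.
Required input speed = output speed × R = 72 × 31.5 = 2268 rpm.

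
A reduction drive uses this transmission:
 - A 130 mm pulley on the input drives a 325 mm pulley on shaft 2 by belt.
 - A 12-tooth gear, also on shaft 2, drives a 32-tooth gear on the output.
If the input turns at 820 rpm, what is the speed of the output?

the input → shaft 2 (belt, 325/130): 820 ÷ 2.5 = 328 rpm
shaft 2 → the output (gear mesh, 32/12): 328 ÷ 2.6667 = 123 rpm

123 rpm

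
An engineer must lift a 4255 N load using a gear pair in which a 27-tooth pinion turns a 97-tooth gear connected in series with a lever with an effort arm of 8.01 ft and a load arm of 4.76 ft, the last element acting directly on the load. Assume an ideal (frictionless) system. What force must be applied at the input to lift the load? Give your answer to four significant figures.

Gear pair MA = 97/27 = 3.5926.
Lever MA = effort arm / load arm = 8.01/4.76 = 1.6828.
Combined ideal MA = 3.5926 × 1.6828 = 6.0455.
Effort = load / MA = 4255 / 6.0455 = 703.83 N.

703.8 N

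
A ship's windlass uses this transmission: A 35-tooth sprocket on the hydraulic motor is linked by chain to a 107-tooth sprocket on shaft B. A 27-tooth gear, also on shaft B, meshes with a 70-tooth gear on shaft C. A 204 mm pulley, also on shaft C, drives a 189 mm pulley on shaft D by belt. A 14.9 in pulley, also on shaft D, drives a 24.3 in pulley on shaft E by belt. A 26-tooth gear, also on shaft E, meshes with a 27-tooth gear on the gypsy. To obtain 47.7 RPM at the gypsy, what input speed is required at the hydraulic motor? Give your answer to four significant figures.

Overall ratio R = 3.0571 × 2.5926 × 0.92647 × 1.6309 × 1.0385 = 12.436.
Required input speed = output speed × R = 47.7 × 12.436 = 593.21 RPM.

593.2 RPM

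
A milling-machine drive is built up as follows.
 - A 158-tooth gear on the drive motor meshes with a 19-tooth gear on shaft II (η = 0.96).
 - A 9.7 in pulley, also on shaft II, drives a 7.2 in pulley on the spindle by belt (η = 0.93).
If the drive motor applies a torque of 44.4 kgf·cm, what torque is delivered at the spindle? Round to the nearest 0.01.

3.54 kgf·cm

gear mesh 19/158 = 0.12025 → τ = 44.4·0.12025·0.96 = 5.1257 kgf·cm
belt 7.2/9.7 = 0.74227 → τ = 5.1257·0.74227·0.93 = 3.5383 kgf·cm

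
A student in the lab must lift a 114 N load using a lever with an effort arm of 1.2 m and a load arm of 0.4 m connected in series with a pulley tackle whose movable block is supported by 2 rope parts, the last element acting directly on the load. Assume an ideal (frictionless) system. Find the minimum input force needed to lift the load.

19 N

Lever MA = effort arm / load arm = 1.2/0.4 = 3.
Block-and-tackle MA = number of supporting rope parts = 2.
Combined ideal MA = 3 × 2 = 6.
Effort = load / MA = 114 / 6 = 19 N.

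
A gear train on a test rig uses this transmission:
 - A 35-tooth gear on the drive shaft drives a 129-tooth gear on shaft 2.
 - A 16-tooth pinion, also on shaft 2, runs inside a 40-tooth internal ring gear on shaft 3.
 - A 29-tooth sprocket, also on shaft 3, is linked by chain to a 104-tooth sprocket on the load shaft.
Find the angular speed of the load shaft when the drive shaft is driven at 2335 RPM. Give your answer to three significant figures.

70.7 RPM

Gear mesh: ratio = 129/35 = 3.6857, so shaft 2 turns at 2335 / 3.6857 = 633.53 RPM.
Internal gear: ratio = 40/16 = 2.5, so shaft 3 turns at 633.53 / 2.5 = 253.41 RPM.
Chain: ratio = 104/29 = 3.5862, so the load shaft turns at 253.41 / 3.5862 = 70.663 RPM.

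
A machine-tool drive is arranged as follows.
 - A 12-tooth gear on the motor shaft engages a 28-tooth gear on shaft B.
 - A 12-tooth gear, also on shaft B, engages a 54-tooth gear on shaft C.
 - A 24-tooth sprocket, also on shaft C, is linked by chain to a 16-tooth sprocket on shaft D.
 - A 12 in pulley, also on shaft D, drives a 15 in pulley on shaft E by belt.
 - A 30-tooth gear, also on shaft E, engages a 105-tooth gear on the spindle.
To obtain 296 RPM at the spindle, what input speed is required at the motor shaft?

Overall ratio R = 2.3333 × 4.5 × 0.66667 × 1.25 × 3.5 = 30.625.
Required input speed = output speed × R = 296 × 30.625 = 9065 RPM.

9065 RPM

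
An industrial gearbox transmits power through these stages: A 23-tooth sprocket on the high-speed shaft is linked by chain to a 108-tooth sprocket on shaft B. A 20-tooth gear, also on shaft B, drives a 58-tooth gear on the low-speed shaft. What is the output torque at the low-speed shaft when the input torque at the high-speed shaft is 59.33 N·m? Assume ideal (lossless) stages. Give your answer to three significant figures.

After the chain (108/23): 59.33 × 4.6957 = 278.59 N·m
After the gear mesh (58/20): 278.59 × 2.9 = 807.92 N·m

808 N·m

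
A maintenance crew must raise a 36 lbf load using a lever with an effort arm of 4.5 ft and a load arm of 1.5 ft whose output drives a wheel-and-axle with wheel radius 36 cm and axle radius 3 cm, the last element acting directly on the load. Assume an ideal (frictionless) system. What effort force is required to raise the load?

Lever MA = effort arm / load arm = 4.5/1.5 = 3.
Wheel-and-axle MA = R/r = 36/3 = 12.
Combined ideal MA = 3 × 12 = 36.
Effort = load / MA = 36 / 36 = 1 lbf.

1 lbf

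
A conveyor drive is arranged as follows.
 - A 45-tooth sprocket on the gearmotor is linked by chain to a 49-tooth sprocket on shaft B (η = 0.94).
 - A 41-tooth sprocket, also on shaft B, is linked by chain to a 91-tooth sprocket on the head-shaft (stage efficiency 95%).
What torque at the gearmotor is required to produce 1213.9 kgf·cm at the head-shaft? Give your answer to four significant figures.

562.5 kgf·cm

Overall ratio R = 1.0889 × 2.2195 = 2.4168; overall efficiency η = 0.94 × 0.95 = 0.8930.
Input torque = output torque / (R × η) = 1213.9 / (2.4168 × 0.8930) = 562.46 kgf·cm.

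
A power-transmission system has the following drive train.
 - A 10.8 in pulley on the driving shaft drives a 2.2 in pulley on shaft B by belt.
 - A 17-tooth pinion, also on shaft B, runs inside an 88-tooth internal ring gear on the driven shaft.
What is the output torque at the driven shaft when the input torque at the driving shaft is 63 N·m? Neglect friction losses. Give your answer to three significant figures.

belt 2.2/10.8 = 0.2037 → τ = 63·0.2037 = 12.833 N·m
internal gear 88/17 = 5.1765 → τ = 12.833·5.1765 = 66.431 N·m

66.4 N·m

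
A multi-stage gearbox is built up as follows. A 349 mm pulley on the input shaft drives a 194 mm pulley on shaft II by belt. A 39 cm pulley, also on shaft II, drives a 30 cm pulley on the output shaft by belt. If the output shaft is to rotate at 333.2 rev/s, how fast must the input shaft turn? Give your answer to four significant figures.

Overall ratio R = 0.55587 × 0.76923 = 0.4276.
Required input speed = output speed × R = 333.2 × 0.4276 = 142.47 rev/s.

142.5 rev/s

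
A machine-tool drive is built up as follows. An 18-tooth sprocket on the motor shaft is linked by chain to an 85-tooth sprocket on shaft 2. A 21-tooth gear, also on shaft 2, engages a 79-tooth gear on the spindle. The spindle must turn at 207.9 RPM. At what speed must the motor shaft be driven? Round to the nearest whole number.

3693 RPM

Overall ratio R = 4.7222 × 3.7619 = 17.765.
Required input speed = output speed × R = 207.9 × 17.765 = 3693.3 RPM.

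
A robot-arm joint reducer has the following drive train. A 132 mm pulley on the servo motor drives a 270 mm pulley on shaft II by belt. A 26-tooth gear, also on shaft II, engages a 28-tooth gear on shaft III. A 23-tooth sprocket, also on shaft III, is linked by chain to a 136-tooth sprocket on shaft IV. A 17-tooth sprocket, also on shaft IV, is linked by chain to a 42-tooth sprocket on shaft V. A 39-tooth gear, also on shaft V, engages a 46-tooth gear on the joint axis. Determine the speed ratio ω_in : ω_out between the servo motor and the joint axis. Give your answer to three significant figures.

Each stage contributes driven/driver: belt 270/132 = 2.0455, gear mesh 28/26 = 1.0769, chain 136/23 = 5.913, chain 42/17 = 2.4706, gear mesh 46/39 = 1.1795.
Overall: 2.0455 × 1.0769 × 5.913 × 2.4706 × 1.1795 = 37.956.

38.0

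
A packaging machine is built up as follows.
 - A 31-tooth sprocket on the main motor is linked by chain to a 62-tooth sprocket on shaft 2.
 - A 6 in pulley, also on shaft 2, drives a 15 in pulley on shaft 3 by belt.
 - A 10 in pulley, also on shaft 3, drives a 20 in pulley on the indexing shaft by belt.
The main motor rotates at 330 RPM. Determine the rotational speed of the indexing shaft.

Chain: ratio = 62/31 = 2, so shaft 2 turns at 330 / 2 = 165 RPM.
Belt: ratio = 15/6 = 2.5, so shaft 3 turns at 165 / 2.5 = 66 RPM.
Belt: ratio = 20/10 = 2, so the indexing shaft turns at 66 / 2 = 33 RPM.

33 RPM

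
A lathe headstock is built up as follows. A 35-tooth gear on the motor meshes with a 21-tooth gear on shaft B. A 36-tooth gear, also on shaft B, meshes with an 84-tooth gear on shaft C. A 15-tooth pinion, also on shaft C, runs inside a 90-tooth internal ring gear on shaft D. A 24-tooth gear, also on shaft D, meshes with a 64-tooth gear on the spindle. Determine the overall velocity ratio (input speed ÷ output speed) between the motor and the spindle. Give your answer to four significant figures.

22.40

Each stage contributes driven/driver: gear mesh 21/35 = 0.6, gear mesh 84/36 = 2.3333, internal gear 90/15 = 6, gear mesh 64/24 = 2.6667.
Overall: 0.6 × 2.3333 × 6 × 2.6667 = 22.4.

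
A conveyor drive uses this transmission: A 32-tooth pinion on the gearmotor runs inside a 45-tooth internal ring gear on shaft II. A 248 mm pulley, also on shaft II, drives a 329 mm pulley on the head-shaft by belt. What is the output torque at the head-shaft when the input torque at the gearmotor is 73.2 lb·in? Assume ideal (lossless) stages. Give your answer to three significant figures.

After the internal gear (45/32): 73.2 × 1.4062 = 102.94 lb·in
After the belt (329/248): 102.94 × 1.3266 = 136.56 lb·in

137 lb·in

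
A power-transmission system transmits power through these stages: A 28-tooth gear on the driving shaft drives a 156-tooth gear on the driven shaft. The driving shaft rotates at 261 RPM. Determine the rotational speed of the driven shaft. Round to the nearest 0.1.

the driving shaft → the driven shaft (gear mesh, 156/28): 261 ÷ 5.5714 = 46.846 RPM

46.8 RPM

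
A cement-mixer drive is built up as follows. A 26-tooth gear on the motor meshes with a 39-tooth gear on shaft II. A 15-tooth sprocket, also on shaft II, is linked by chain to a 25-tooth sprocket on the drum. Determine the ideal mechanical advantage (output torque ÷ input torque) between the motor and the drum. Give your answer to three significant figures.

Each stage contributes driven/driver: gear mesh 39/26 = 1.5, chain 25/15 = 1.6667.
Overall: 1.5 × 1.6667 = 2.5.

2.50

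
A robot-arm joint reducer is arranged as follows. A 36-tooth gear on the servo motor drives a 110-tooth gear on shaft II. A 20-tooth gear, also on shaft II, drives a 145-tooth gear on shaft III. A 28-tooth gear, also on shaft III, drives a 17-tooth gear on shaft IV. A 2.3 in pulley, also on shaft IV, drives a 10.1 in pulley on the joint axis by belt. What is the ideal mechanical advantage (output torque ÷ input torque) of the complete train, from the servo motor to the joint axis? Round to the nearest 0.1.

59.1

Each stage contributes driven/driver: gear mesh 110/36 = 3.0556, gear mesh 145/20 = 7.25, gear mesh 17/28 = 0.60714, belt 10.1/2.3 = 4.3913.
Overall: 3.0556 × 7.25 × 0.60714 × 4.3913 = 59.063.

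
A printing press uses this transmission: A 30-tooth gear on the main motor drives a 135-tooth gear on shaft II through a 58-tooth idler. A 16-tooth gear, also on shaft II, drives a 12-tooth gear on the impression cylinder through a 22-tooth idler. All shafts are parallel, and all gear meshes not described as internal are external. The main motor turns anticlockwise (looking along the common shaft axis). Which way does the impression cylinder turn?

anticlockwise

the main motor → shaft II: driver → idler → driven is 2 external meshes, 2 reversals → CCW.
shaft II → the impression cylinder: driver → idler → driven is 2 external meshes, 2 reversals → CCW.
4 reversals in total — an even number — so the impression cylinder turns the same way as the main motor.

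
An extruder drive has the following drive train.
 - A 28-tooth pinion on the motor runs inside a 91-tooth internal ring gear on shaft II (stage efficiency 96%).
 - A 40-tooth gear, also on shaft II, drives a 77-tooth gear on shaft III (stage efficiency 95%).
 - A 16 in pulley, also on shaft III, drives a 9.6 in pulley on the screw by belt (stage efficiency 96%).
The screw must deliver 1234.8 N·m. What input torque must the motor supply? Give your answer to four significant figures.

375.7 N·m

Overall ratio R = 3.25 × 1.925 × 0.6 = 3.7537; overall efficiency η = 0.96 × 0.95 × 0.96 = 0.8755.
Input torque = output torque / (R × η) = 1234.8 / (3.7537 × 0.8755) = 375.72 N·m.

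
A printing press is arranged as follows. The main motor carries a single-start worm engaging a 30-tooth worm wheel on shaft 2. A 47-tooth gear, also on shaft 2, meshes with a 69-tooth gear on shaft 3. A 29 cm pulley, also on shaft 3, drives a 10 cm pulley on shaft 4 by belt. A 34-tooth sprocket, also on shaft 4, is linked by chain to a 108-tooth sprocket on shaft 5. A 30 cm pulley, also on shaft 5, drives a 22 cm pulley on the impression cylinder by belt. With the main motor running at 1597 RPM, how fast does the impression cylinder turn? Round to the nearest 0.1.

Worm: ratio = 30/1 = 30, so shaft 2 turns at 1597 / 30 = 53.233 RPM.
Gear mesh: ratio = 69/47 = 1.4681, so shaft 3 turns at 53.233 / 1.4681 = 36.26 RPM.
Belt: ratio = 10/29 = 0.34483, so shaft 4 turns at 36.26 / 0.34483 = 105.16 RPM.
Chain: ratio = 108/34 = 3.1765, so shaft 5 turns at 105.16 / 3.1765 = 33.104 RPM.
Belt: ratio = 22/30 = 0.73333, so the impression cylinder turns at 33.104 / 0.73333 = 45.142 RPM.

45.1 RPM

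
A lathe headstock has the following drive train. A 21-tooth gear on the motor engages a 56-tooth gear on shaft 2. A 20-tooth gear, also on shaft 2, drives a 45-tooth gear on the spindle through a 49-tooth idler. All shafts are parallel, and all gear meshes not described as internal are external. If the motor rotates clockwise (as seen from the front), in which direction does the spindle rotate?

counterclockwise

the motor → shaft 2: external mesh, 1 reversal → CCW.
shaft 2 → the spindle: driver → idler → driven is 2 external meshes, 2 reversals → CCW.
3 reversals in total — an odd number — so the spindle turns opposite to the motor.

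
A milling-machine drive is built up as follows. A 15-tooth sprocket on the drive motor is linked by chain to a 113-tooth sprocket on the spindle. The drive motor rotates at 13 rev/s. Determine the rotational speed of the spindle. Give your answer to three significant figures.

the drive motor → the spindle (chain, 113/15): 13 ÷ 7.5333 = 1.7257 rev/s

1.73 rev/s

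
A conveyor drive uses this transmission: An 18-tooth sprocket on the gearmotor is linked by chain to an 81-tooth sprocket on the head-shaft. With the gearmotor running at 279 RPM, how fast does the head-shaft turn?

62 RPM

Chain: ratio = 81/18 = 4.5, so the head-shaft turns at 279 / 4.5 = 62 RPM.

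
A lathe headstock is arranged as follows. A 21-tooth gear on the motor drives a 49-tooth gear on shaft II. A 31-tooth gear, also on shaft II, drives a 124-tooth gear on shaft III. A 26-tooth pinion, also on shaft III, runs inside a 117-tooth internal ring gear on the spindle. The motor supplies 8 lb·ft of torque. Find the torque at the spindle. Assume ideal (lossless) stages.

336 lb·ft

Gear mesh: ratio = 49/21 = 2.3333; torque at shaft II = 8 × 2.3333 = 18.667 lb·ft.
Gear mesh: ratio = 124/31 = 4; torque at shaft III = 18.667 × 4 = 74.667 lb·ft.
Internal gear: ratio = 117/26 = 4.5; torque at the spindle = 74.667 × 4.5 = 336 lb·ft.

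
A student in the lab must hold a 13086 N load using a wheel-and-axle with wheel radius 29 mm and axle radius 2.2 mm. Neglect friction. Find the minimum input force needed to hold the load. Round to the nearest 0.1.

Wheel-and-axle MA = R/r = 29/2.2 = 13.182.
Effort = load / MA = 13086 / 13.182 = 992.73 N.

992.7 N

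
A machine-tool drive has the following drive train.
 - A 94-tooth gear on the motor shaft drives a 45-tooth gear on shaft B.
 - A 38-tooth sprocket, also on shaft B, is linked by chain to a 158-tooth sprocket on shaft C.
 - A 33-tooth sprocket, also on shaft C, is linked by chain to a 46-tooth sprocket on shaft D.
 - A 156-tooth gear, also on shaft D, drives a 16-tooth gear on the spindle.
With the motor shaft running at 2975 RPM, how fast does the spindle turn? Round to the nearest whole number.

10454 RPM

Gear mesh: ratio = 45/94 = 0.47872, so shaft B turns at 2975 / 0.47872 = 6214.4 RPM.
Chain: ratio = 158/38 = 4.1579, so shaft C turns at 6214.4 / 4.1579 = 1494.6 RPM.
Chain: ratio = 46/33 = 1.3939, so shaft D turns at 1494.6 / 1.3939 = 1072.2 RPM.
Gear mesh: ratio = 16/156 = 0.10256, so the spindle turns at 1072.2 / 0.10256 = 10454 RPM.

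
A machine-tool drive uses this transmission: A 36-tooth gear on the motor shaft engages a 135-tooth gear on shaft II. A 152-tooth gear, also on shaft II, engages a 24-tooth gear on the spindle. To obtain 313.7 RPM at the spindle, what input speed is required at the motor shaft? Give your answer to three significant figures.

186 RPM

Overall ratio R = 3.75 × 0.15789 = 0.59211.
Required input speed = output speed × R = 313.7 × 0.59211 = 185.74 RPM.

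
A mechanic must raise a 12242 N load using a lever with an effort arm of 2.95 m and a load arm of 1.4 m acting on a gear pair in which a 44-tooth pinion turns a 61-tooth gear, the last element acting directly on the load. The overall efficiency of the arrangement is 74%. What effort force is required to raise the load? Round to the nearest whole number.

Lever MA = effort arm / load arm = 2.95/1.4 = 2.1071.
Gear pair MA = 61/44 = 1.3864.
Combined ideal MA = 2.1071 × 1.3864 = 2.9213.
Actual MA = 2.9213 × 0.74 = 2.1617.
Effort = load / actual MA = 12242 / 2.1617 = 5663 N.

5663 N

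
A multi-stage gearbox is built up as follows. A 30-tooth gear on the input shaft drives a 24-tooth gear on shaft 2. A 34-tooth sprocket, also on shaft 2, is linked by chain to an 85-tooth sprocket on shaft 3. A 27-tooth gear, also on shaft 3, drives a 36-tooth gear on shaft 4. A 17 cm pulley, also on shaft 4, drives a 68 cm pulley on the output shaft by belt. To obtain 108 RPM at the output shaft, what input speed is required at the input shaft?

1152 RPM

Overall ratio R = 0.8 × 2.5 × 1.3333 × 4 = 10.667.
Required input speed = output speed × R = 108 × 10.667 = 1152 RPM.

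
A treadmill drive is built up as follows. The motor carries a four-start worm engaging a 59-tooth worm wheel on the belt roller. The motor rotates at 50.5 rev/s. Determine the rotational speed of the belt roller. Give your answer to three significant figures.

3.42 rev/s

Worm: ratio = 59/4 = 14.75, so the belt roller turns at 50.5 / 14.75 = 3.4237 rev/s.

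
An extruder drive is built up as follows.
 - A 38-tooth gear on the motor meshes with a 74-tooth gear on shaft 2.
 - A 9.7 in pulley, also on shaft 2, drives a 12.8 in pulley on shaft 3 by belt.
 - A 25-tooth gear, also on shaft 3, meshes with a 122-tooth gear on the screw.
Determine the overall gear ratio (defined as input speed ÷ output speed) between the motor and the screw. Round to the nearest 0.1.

12.5

Each stage contributes driven/driver: gear mesh 74/38 = 1.9474, belt 12.8/9.7 = 1.3196, gear mesh 122/25 = 4.88.
Overall: 1.9474 × 1.3196 × 4.88 = 12.54.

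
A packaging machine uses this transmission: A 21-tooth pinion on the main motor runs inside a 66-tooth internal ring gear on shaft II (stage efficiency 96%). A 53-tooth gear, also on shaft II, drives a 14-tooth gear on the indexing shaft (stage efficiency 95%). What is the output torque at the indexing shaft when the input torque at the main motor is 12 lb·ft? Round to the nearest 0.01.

After the internal gear (66/21): 12 × 3.1429 × 0.96 = 36.206 lb·ft
After the gear mesh (14/53): 36.206 × 0.26415 × 0.95 = 9.0856 lb·ft

9.09 lb·ft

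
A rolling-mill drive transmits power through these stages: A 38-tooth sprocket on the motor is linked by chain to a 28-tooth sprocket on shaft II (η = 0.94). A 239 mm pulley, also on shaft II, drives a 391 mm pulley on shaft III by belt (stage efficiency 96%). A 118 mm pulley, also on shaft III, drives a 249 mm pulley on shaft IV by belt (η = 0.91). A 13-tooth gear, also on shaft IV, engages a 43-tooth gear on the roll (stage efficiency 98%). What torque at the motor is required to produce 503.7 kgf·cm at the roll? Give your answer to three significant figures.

Overall ratio R = 0.73684 × 1.636 × 2.1102 × 3.3077 = 8.4139; overall efficiency η = 0.94 × 0.96 × 0.91 × 0.98 = 0.8048.
Input torque = output torque / (R × η) = 503.7 / (8.4139 × 0.8048) = 74.389 kgf·cm.

74.4 kgf·cm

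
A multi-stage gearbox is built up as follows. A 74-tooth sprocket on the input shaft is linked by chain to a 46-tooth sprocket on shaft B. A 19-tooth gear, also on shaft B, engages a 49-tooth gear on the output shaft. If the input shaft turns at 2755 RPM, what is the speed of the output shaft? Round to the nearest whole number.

1719 RPM

the input shaft → shaft B (chain, 46/74): 2755 ÷ 0.62162 = 4432 RPM
shaft B → the output shaft (gear mesh, 49/19): 4432 ÷ 2.5789 = 1718.5 RPM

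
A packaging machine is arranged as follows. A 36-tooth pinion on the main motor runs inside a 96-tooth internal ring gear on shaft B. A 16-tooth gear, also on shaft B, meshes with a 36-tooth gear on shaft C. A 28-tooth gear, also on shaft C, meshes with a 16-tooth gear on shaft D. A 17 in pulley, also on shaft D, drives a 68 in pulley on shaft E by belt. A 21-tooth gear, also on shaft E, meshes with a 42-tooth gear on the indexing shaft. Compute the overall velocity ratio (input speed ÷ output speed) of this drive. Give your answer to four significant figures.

27.43

Each stage contributes driven/driver: internal gear 96/36 = 2.6667, gear mesh 36/16 = 2.25, gear mesh 16/28 = 0.57143, belt 68/17 = 4, gear mesh 42/21 = 2.
Overall: 2.6667 × 2.25 × 0.57143 × 4 × 2 = 27.429.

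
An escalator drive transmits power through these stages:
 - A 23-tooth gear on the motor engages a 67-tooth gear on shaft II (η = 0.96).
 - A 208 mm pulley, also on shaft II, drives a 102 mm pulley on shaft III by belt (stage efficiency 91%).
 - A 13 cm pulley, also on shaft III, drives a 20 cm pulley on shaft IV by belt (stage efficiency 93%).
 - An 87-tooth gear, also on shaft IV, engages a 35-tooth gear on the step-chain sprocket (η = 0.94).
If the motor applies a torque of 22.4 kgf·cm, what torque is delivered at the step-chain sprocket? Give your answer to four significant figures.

After the gear mesh (67/23): 22.4 × 2.913 × 0.96 = 62.642 kgf·cm
After the belt (102/208): 62.642 × 0.49038 × 0.91 = 27.954 kgf·cm
After the belt (20/13): 27.954 × 1.5385 × 0.93 = 39.996 kgf·cm
After the gear mesh (35/87): 39.996 × 0.4023 × 0.94 = 15.125 kgf·cm

15.12 kgf·cm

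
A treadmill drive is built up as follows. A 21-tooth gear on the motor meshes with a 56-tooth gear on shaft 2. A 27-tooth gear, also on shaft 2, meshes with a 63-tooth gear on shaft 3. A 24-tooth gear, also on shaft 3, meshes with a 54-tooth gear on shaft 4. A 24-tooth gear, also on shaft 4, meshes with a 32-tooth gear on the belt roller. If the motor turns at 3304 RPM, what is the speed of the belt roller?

Gear mesh: ratio = 56/21 = 2.6667, so shaft 2 turns at 3304 / 2.6667 = 1239 RPM.
Gear mesh: ratio = 63/27 = 2.3333, so shaft 3 turns at 1239 / 2.3333 = 531 RPM.
Gear mesh: ratio = 54/24 = 2.25, so shaft 4 turns at 531 / 2.25 = 236 RPM.
Gear mesh: ratio = 32/24 = 1.3333, so the belt roller turns at 236 / 1.3333 = 177 RPM.

177 RPM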